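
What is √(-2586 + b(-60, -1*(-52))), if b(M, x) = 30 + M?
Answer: 2*I*√654 ≈ 51.147*I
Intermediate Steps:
√(-2586 + b(-60, -1*(-52))) = √(-2586 + (30 - 60)) = √(-2586 - 30) = √(-2616) = 2*I*√654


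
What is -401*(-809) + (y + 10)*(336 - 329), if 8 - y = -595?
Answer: 328700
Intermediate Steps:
y = 603 (y = 8 - 1*(-595) = 8 + 595 = 603)
-401*(-809) + (y + 10)*(336 - 329) = -401*(-809) + (603 + 10)*(336 - 329) = 324409 + 613*7 = 324409 + 4291 = 328700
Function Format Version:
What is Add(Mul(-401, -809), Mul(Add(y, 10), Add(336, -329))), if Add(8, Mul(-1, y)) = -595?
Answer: 328700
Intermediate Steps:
y = 603 (y = Add(8, Mul(-1, -595)) = Add(8, 595) = 603)
Add(Mul(-401, -809), Mul(Add(y, 10), Add(336, -329))) = Add(Mul(-401, -809), Mul(Add(603, 10), Add(336, -329))) = Add(324409, Mul(613, 7)) = Add(324409, 4291) = 328700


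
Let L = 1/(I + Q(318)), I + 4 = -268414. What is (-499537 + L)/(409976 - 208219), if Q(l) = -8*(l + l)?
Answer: -136626366723/55181750042 ≈ -2.4759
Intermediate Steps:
I = -268418 (I = -4 - 268414 = -268418)
Q(l) = -16*l
L = -1/273506 (L = 1/(-268418 - 16*318) = 1/(-268418 - 5088) = 1/(-273506) = -1/273506 ≈ -3.6562e-6)
(-499537 + L)/(409976 - 208219) = (-499537 - 1/273506)/(409976 - 208219) = -136626366723/273506/201757 = -136626366723/273506*1/201757 = -136626366723/55181750042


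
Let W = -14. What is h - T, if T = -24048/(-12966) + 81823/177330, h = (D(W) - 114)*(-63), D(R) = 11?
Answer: 2485762975427/383210130 ≈ 6486.7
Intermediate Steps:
h = 6489 (h = (11 - 114)*(-63) = -103*(-63) = 6489)
T = 887558143/383210130 (T = -24048*(-1/12966) + 81823*(1/177330) = 4008/2161 + 81823/177330 = 887558143/383210130 ≈ 2.3161)
h - T = 6489 - 1*887558143/383210130 = 6489 - 887558143/383210130 = 2485762975427/383210130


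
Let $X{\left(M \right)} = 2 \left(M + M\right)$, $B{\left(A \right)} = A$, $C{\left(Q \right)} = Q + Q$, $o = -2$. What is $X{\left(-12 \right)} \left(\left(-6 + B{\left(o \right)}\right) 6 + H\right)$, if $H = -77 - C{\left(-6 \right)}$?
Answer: $5424$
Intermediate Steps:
$C{\left(Q \right)} = 2 Q$
$X{\left(M \right)} = 4 M$ ($X{\left(M \right)} = 2 \cdot 2 M = 4 M$)
$H = -65$ ($H = -77 - 2 \left(-6\right) = -77 - -12 = -77 + 12 = -65$)
$X{\left(-12 \right)} \left(\left(-6 + B{\left(o \right)}\right) 6 + H\right) = 4 \left(-12\right) \left(\left(-6 - 2\right) 6 - 65\right) = - 48 \left(\left(-8\right) 6 - 65\right) = - 48 \left(-48 - 65\right) = \left(-48\right) \left(-113\right) = 5424$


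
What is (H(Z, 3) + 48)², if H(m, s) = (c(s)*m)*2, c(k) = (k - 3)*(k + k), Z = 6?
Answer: 2304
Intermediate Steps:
c(k) = 2*k*(-3 + k) (c(k) = (-3 + k)*(2*k) = 2*k*(-3 + k))
H(m, s) = 4*m*s*(-3 + s) (H(m, s) = ((2*s*(-3 + s))*m)*2 = (2*m*s*(-3 + s))*2 = 4*m*s*(-3 + s))
(H(Z, 3) + 48)² = (4*6*3*(-3 + 3) + 48)² = (4*6*3*0 + 48)² = (0 + 48)² = 48² = 2304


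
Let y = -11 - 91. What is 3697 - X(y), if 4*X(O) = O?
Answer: 7445/2 ≈ 3722.5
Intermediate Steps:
y = -102
X(O) = O/4
3697 - X(y) = 3697 - (-102)/4 = 3697 - 1*(-51/2) = 3697 + 51/2 = 7445/2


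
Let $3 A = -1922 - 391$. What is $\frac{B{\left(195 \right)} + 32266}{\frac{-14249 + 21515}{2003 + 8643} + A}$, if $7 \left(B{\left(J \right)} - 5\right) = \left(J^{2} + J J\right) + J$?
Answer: $- \frac{268050311}{4783800} \approx -56.033$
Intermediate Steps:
$A = -771$ ($A = \frac{-1922 - 391}{3} = \frac{1}{3} \left(-2313\right) = -771$)
$B{\left(J \right)} = 5 + \frac{J}{7} + \frac{2 J^{2}}{7}$ ($B{\left(J \right)} = 5 + \frac{\left(J^{2} + J J\right) + J}{7} = 5 + \frac{\left(J^{2} + J^{2}\right) + J}{7} = 5 + \frac{2 J^{2} + J}{7} = 5 + \frac{J + 2 J^{2}}{7} = 5 + \left(\frac{J}{7} + \frac{2 J^{2}}{7}\right) = 5 + \frac{J}{7} + \frac{2 J^{2}}{7}$)
$\frac{B{\left(195 \right)} + 32266}{\frac{-14249 + 21515}{2003 + 8643} + A} = \frac{\left(5 + \frac{1}{7} \cdot 195 + \frac{2 \cdot 195^{2}}{7}\right) + 32266}{\frac{-14249 + 21515}{2003 + 8643} - 771} = \frac{\left(5 + \frac{195}{7} + \frac{2}{7} \cdot 38025\right) + 32266}{\frac{7266}{10646} - 771} = \frac{\left(5 + \frac{195}{7} + \frac{76050}{7}\right) + 32266}{7266 \cdot \frac{1}{10646} - 771} = \frac{\frac{76280}{7} + 32266}{\frac{3633}{5323} - 771} = \frac{302142}{7 \left(- \frac{4100400}{5323}\right)} = \frac{302142}{7} \left(- \frac{5323}{4100400}\right) = - \frac{268050311}{4783800}$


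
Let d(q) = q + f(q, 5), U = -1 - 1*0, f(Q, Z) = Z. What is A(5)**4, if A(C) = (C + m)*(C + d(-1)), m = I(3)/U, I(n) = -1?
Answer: 8503056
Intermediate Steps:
U = -1 (U = -1 + 0 = -1)
d(q) = 5 + q (d(q) = q + 5 = 5 + q)
m = 1 (m = -1/(-1) = -1*(-1) = 1)
A(C) = (1 + C)*(4 + C) (A(C) = (C + 1)*(C + (5 - 1)) = (1 + C)*(C + 4) = (1 + C)*(4 + C))
A(5)**4 = (4 + 5**2 + 5*5)**4 = (4 + 25 + 25)**4 = 54**4 = 8503056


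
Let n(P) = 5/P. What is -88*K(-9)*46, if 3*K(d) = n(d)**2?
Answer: -101200/243 ≈ -416.46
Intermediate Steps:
K(d) = 25/(3*d**2) (K(d) = (5/d)**2/3 = (25/d**2)/3 = 25/(3*d**2))
-88*K(-9)*46 = -2200/(3*(-9)**2)*46 = -2200/(3*81)*46 = -88*25/243*46 = -2200/243*46 = -101200/243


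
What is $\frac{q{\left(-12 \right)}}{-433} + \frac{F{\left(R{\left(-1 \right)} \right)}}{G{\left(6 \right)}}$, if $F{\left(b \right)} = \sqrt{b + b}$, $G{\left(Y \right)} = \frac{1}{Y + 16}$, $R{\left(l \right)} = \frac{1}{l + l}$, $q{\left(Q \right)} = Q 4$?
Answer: $\frac{48}{433} + 22 i \approx 0.11085 + 22.0 i$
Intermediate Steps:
$q{\left(Q \right)} = 4 Q$
$R{\left(l \right)} = \frac{1}{2 l}$
$G{\left(Y \right)} = \frac{1}{16 + Y}$
$F{\left(b \right)} = \sqrt{2} \sqrt{b}$ ($F{\left(b \right)} = \sqrt{2 b} = \sqrt{2} \sqrt{b}$)
$\frac{q{\left(-12 \right)}}{-433} + \frac{F{\left(R{\left(-1 \right)} \right)}}{G{\left(6 \right)}} = \frac{4 \left(-12\right)}{-433} + \frac{\sqrt{2} \sqrt{\frac{1}{2 \left(-1\right)}}}{\frac{1}{16 + 6}} = \left(-48\right) \left(- \frac{1}{433}\right) + \frac{\sqrt{2} \sqrt{\frac{1}{2} \left(-1\right)}}{\frac{1}{22}} = \frac{48}{433} + \sqrt{2} \sqrt{- \frac{1}{2}} \frac{1}{\frac{1}{22}} = \frac{48}{433} + \sqrt{2} \frac{i \sqrt{2}}{2} \cdot 22 = \frac{48}{433} + i 22 = \frac{48}{433} + 22 i$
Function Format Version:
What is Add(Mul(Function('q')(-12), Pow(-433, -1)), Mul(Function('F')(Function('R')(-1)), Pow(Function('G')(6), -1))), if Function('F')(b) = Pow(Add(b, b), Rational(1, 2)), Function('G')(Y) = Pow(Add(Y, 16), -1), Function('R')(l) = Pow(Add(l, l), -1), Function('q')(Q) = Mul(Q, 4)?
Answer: Add(Rational(48, 433), Mul(22, I)) ≈ Add(0.11085, Mul(22.000, I))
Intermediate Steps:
Function('q')(Q) = Mul(4, Q)
Function('R')(l) = Mul(Rational(1, 2), Pow(l, -1)) (Function('R')(l) = Pow(Mul(2, l), -1) = Mul(Rational(1, 2), Pow(l, -1)))
Function('G')(Y) = Pow(Add(16, Y), -1)
Function('F')(b) = Mul(Pow(2, Rational(1, 2)), Pow(b, Rational(1, 2))) (Function('F')(b) = Pow(Mul(2, b), Rational(1, 2)) = Mul(Pow(2, Rational(1, 2)), Pow(b, Rational(1, 2))))
Add(Mul(Function('q')(-12), Pow(-433, -1)), Mul(Function('F')(Function('R')(-1)), Pow(Function('G')(6), -1))) = Add(Mul(Mul(4, -12), Pow(-433, -1)), Mul(Mul(Pow(2, Rational(1, 2)), Pow(Mul(Rational(1, 2), Pow(-1, -1)), Rational(1, 2))), Pow(Pow(Add(16, 6), -1), -1))) = Add(Mul(-48, Rational(-1, 433)), Mul(Mul(Pow(2, Rational(1, 2)), Pow(Mul(Rational(1, 2), -1), Rational(1, 2))), Pow(Pow(22, -1), -1))) = Add(Rational(48, 433), Mul(Mul(Pow(2, Rational(1, 2)), Pow(Rational(-1, 2), Rational(1, 2))), Pow(Rational(1, 22), -1))) = Add(Rational(48, 433), Mul(Mul(Pow(2, Rational(1, 2)), Mul(Rational(1, 2), I, Pow(2, Rational(1, 2)))), 22)) = Add(Rational(48, 433), Mul(I, 22)) = Add(Rational(48, 433), Mul(22, I))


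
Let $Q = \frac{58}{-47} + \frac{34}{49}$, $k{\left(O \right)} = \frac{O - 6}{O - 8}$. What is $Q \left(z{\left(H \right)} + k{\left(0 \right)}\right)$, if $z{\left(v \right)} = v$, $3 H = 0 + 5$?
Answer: $- \frac{9019}{6909} \approx -1.3054$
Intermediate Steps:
$k{\left(O \right)} = \frac{-6 + O}{-8 + O}$
$H = \frac{5}{3}$ ($H = \frac{0 + 5}{3} = \frac{1}{3} \cdot 5 = \frac{5}{3} \approx 1.6667$)
$Q = - \frac{1244}{2303}$ ($Q = 58 \left(- \frac{1}{47}\right) + 34 \cdot \frac{1}{49} = - \frac{58}{47} + \frac{34}{49} = - \frac{1244}{2303} \approx -0.54016$)
$Q \left(z{\left(H \right)} + k{\left(0 \right)}\right) = - \frac{1244 \left(\frac{5}{3} + \frac{-6 + 0}{-8 + 0}\right)}{2303} = - \frac{1244 \left(\frac{5}{3} + \frac{1}{-8} \left(-6\right)\right)}{2303} = - \frac{1244 \left(\frac{5}{3} - - \frac{3}{4}\right)}{2303} = - \frac{1244 \left(\frac{5}{3} + \frac{3}{4}\right)}{2303} = \left(- \frac{1244}{2303}\right) \frac{29}{12} = - \frac{9019}{6909}$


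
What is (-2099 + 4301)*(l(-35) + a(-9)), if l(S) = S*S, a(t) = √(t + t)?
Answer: 2697450 + 6606*I*√2 ≈ 2.6974e+6 + 9342.3*I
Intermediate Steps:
a(t) = √2*√t (a(t) = √(2*t) = √2*√t)
l(S) = S²
(-2099 + 4301)*(l(-35) + a(-9)) = (-2099 + 4301)*((-35)² + √2*√(-9)) = 2202*(1225 + √2*(3*I)) = 2202*(1225 + 3*I*√2) = 2697450 + 6606*I*√2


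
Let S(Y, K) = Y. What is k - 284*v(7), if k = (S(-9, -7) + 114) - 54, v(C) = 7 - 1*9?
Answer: 619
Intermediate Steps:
v(C) = -2 (v(C) = 7 - 9 = -2)
k = 51 (k = (-9 + 114) - 54 = 105 - 54 = 51)
k - 284*v(7) = 51 - 284*(-2) = 51 + 568 = 619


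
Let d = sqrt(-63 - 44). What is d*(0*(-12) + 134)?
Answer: 134*I*sqrt(107) ≈ 1386.1*I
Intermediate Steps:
d = I*sqrt(107) (d = sqrt(-107) = I*sqrt(107) ≈ 10.344*I)
d*(0*(-12) + 134) = (I*sqrt(107))*(0*(-12) + 134) = (I*sqrt(107))*(0 + 134) = (I*sqrt(107))*134 = 134*I*sqrt(107)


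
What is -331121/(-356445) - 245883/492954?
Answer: 2290413803/5324575410 ≈ 0.43016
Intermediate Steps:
-331121/(-356445) - 245883/492954 = -331121*(-1/356445) - 245883*1/492954 = 331121/356445 - 7451/14938 = 2290413803/5324575410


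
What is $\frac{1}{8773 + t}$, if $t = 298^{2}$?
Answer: $\frac{1}{97577} \approx 1.0248 \cdot 10^{-5}$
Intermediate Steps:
$t = 88804$
$\frac{1}{8773 + t} = \frac{1}{8773 + 88804} = \frac{1}{97577}$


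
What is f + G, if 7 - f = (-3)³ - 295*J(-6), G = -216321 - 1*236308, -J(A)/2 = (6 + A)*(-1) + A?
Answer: -449055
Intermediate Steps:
J(A) = 12 (J(A) = -2*((6 + A)*(-1) + A) = -2*((-6 - A) + A) = -2*(-6) = 12)
G = -452629 (G = -216321 - 236308 = -452629)
f = 3574 (f = 7 - ((-3)³ - 295*12) = 7 - (-27 - 3540) = 7 - 1*(-3567) = 7 + 3567 = 3574)
f + G = 3574 - 452629 = -449055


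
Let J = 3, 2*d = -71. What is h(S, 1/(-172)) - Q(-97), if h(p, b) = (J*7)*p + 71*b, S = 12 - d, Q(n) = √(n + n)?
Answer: 171499/172 - I*√194 ≈ 997.09 - 13.928*I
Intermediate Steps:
d = -71/2 (d = (½)*(-71) = -71/2 ≈ -35.500)
Q(n) = √2*√n (Q(n) = √(2*n) = √2*√n)
S = 95/2 (S = 12 - 1*(-71/2) = 12 + 71/2 = 95/2 ≈ 47.500)
h(p, b) = 21*p + 71*b (h(p, b) = (3*7)*p + 71*b = 21*p + 71*b)
h(S, 1/(-172)) - Q(-97) = (21*(95/2) + 71/(-172)) - √2*√(-97) = (1995/2 + 71*(-1/172)) - √2*I*√97 = (1995/2 - 71/172) - I*√194 = 171499/172 - I*√194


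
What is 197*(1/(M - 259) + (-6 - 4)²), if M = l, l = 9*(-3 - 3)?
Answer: 6165903/313 ≈ 19699.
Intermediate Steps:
l = -54 (l = 9*(-6) = -54)
M = -54
197*(1/(M - 259) + (-6 - 4)²) = 197*(1/(-54 - 259) + (-6 - 4)²) = 197*(1/(-313) + (-10)²) = 197*(-1/313 + 100) = 197*(31299/313) = 6165903/313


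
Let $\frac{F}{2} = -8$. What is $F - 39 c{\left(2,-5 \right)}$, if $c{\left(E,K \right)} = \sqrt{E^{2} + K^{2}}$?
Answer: $-16 - 39 \sqrt{29} \approx -226.02$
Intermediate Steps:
$F = -16$ ($F = 2 \left(-8\right) = -16$)
$F - 39 c{\left(2,-5 \right)} = -16 - 39 \sqrt{2^{2} + \left(-5\right)^{2}} = -16 - 39 \sqrt{4 + 25} = -16 - 39 \sqrt{29}$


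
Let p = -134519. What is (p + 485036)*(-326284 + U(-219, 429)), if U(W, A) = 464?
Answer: -114205448940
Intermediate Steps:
(p + 485036)*(-326284 + U(-219, 429)) = (-134519 + 485036)*(-326284 + 464) = 350517*(-325820) = -114205448940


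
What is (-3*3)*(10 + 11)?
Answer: -189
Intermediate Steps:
(-3*3)*(10 + 11) = -9*21 = -189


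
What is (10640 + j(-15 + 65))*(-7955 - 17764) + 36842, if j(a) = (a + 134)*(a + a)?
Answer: -746842918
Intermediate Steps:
j(a) = 2*a*(134 + a) (j(a) = (134 + a)*(2*a) = 2*a*(134 + a))
(10640 + j(-15 + 65))*(-7955 - 17764) + 36842 = (10640 + 2*(-15 + 65)*(134 + (-15 + 65)))*(-7955 - 17764) + 36842 = (10640 + 2*50*(134 + 50))*(-25719) + 36842 = (10640 + 2*50*184)*(-25719) + 36842 = (10640 + 18400)*(-25719) + 36842 = 29040*(-25719) + 36842 = -746879760 + 36842 = -746842918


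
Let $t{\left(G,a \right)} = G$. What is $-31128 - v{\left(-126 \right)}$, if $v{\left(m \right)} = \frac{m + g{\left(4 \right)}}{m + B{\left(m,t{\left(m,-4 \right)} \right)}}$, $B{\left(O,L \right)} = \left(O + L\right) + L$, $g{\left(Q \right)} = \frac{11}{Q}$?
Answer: $- \frac{62754541}{2016} \approx -31128.0$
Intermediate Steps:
$B{\left(O,L \right)} = O + 2 L$ ($B{\left(O,L \right)} = \left(L + O\right) + L = O + 2 L$)
$v{\left(m \right)} = \frac{\frac{11}{4} + m}{4 m}$ ($v{\left(m \right)} = \frac{m + \frac{11}{4}}{m + \left(m + 2 m\right)} = \frac{m + 11 \cdot \frac{1}{4}}{m + 3 m} = \frac{m + \frac{11}{4}}{4 m} = \left(\frac{11}{4} + m\right) \frac{1}{4 m} = \frac{\frac{11}{4} + m}{4 m}$)
$-31128 - v{\left(-126 \right)} = -31128 - \frac{11 + 4 \left(-126\right)}{16 \left(-126\right)} = -31128 - \frac{1}{16} \left(- \frac{1}{126}\right) \left(11 - 504\right) = -31128 - \frac{1}{16} \left(- \frac{1}{126}\right) \left(-493\right) = -31128 - \frac{493}{2016} = - \frac{62754541}{2016}$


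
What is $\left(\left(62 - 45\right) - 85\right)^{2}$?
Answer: $4624$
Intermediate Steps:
$\left(\left(62 - 45\right) - 85\right)^{2} = \left(17 - 85\right)^{2} = \left(-68\right)^{2} = 4624$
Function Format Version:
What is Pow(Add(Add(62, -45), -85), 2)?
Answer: 4624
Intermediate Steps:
Pow(Add(Add(62, -45), -85), 2) = Pow(Add(17, -85), 2) = Pow(-68, 2) = 4624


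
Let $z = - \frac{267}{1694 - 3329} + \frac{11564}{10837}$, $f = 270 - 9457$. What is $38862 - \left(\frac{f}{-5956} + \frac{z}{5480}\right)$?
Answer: $\frac{1872788521273980353}{48192652673800} \approx 38860.0$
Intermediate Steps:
$f = -9187$ ($f = 270 - 9457 = -9187$)
$z = \frac{7266873}{5906165}$ ($z = - \frac{267}{-1635} + 11564 \cdot \frac{1}{10837} = \left(-267\right) \left(- \frac{1}{1635}\right) + \frac{11564}{10837} = \frac{89}{545} + \frac{11564}{10837} = \frac{7266873}{5906165} \approx 1.2304$)
$38862 - \left(\frac{f}{-5956} + \frac{z}{5480}\right) = 38862 - \left(- \frac{9187}{-5956} + \frac{7266873}{5906165 \cdot 5480}\right) = 38862 - \left(\left(-9187\right) \left(- \frac{1}{5956}\right) + \frac{7266873}{5906165} \cdot \frac{1}{5480}\right) = 38862 - \left(\frac{9187}{5956} + \frac{7266873}{32365784200}\right) = 38862 - \frac{74346935235247}{48192652673800} = \frac{1872788521273980353}{48192652673800}$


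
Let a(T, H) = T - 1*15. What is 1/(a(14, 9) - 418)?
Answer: -1/419 ≈ -0.0023866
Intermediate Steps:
a(T, H) = -15 + T (a(T, H) = T - 15 = -15 + T)
1/(a(14, 9) - 418) = 1/((-15 + 14) - 418) = 1/(-1 - 418) = 1/(-419) = -1/419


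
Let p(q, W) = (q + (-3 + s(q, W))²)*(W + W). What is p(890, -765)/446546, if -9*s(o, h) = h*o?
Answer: -4377689166735/223273 ≈ -1.9607e+7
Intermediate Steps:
s(o, h) = -h*o/9
p(q, W) = 2*W*(q + (-3 - W*q/9)²) (p(q, W) = (q + (-3 - W*q/9)²)*(W + W) = (q + (-3 - W*q/9)²)*(2*W) = 2*W*(q + (-3 - W*q/9)²))
p(890, -765)/446546 = ((2/81)*(-765)*((27 - 765*890)² + 81*890))/446546 = ((2/81)*(-765)*((27 - 680850)² + 72090))*(1/446546) = ((2/81)*(-765)*((-680823)² + 72090))*(1/446546) = ((2/81)*(-765)*(463519957329 + 72090))*(1/446546) = ((2/81)*(-765)*463520029419)*(1/446546) = -8755378333470*1/446546 = -4377689166735/223273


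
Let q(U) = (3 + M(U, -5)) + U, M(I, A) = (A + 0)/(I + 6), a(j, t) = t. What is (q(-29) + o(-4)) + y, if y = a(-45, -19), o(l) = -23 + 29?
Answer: -892/23 ≈ -38.783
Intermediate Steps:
M(I, A) = A/(6 + I)
o(l) = 6
y = -19
q(U) = 3 + U - 5/(6 + U) (q(U) = (3 - 5/(6 + U)) + U = 3 + U - 5/(6 + U))
(q(-29) + o(-4)) + y = ((-5 + (3 - 29)*(6 - 29))/(6 - 29) + 6) - 19 = ((-5 - 26*(-23))/(-23) + 6) - 19 = (-(-5 + 598)/23 + 6) - 19 = (-1/23*593 + 6) - 19 = (-593/23 + 6) - 19 = -455/23 - 19 = -892/23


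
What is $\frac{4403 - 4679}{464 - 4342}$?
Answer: $\frac{138}{1939} \approx 0.071171$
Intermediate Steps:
$\frac{4403 - 4679}{464 - 4342} = - \frac{276}{-3878} = \left(-276\right) \left(- \frac{1}{3878}\right) = \frac{138}{1939}$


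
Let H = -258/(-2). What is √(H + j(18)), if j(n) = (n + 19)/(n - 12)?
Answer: √4866/6 ≈ 11.626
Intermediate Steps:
j(n) = (19 + n)/(-12 + n)
H = 129 (H = -258*(-½) = 129)
√(H + j(18)) = √(129 + (19 + 18)/(-12 + 18)) = √(129 + 37/6) = √(811/6) = √4866/6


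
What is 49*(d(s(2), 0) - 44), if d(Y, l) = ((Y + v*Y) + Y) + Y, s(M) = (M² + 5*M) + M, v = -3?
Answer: -2156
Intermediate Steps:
s(M) = M² + 6*M
d(Y, l) = 0 (d(Y, l) = ((Y - 3*Y) + Y) + Y = (-2*Y + Y) + Y = -Y + Y = 0)
49*(d(s(2), 0) - 44) = 49*(0 - 44) = 49*(-44) = -2156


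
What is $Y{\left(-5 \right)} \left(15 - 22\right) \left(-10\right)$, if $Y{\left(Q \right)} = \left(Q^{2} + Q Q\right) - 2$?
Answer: $3360$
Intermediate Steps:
$Y{\left(Q \right)} = -2 + 2 Q^{2}$ ($Y{\left(Q \right)} = \left(Q^{2} + Q^{2}\right) - 2 = 2 Q^{2} - 2 = -2 + 2 Q^{2}$)
$Y{\left(-5 \right)} \left(15 - 22\right) \left(-10\right) = \left(-2 + 2 \left(-5\right)^{2}\right) \left(15 - 22\right) \left(-10\right) = \left(-2 + 2 \cdot 25\right) \left(-7\right) \left(-10\right) = \left(-2 + 50\right) \left(-7\right) \left(-10\right) = 48 \left(-7\right) \left(-10\right) = \left(-336\right) \left(-10\right) = 3360$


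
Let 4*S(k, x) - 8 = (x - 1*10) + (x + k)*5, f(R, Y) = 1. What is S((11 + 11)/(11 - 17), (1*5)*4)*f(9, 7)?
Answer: 299/12 ≈ 24.917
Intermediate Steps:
S(k, x) = -½ + 3*x/2 + 5*k/4 (S(k, x) = 2 + ((x - 1*10) + (x + k)*5)/4 = 2 + ((x - 10) + (k + x)*5)/4 = 2 + ((-10 + x) + (5*k + 5*x))/4 = 2 + (-10 + 5*k + 6*x)/4 = 2 + (-5/2 + 3*x/2 + 5*k/4) = -½ + 3*x/2 + 5*k/4)
S((11 + 11)/(11 - 17), (1*5)*4)*f(9, 7) = (-½ + 3*((1*5)*4)/2 + 5*((11 + 11)/(11 - 17))/4)*1 = (-½ + 3*(5*4)/2 + 5*(22/(-6))/4)*1 = (-½ + (3/2)*20 + 5*(22*(-⅙))/4)*1 = (-½ + 30 + (5/4)*(-11/3))*1 = (-½ + 30 - 55/12)*1 = (299/12)*1 = 299/12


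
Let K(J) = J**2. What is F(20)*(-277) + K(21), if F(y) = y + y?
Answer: -10639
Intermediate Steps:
F(y) = 2*y
F(20)*(-277) + K(21) = (2*20)*(-277) + 21**2 = 40*(-277) + 441 = -11080 + 441 = -10639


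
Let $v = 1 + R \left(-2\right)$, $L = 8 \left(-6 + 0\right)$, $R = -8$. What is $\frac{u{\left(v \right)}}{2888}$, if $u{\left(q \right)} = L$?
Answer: $- \frac{6}{361} \approx -0.01662$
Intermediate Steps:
$L = -48$ ($L = 8 \left(-6\right) = -48$)
$v = 17$ ($v = 1 - -16 = 1 + 16 = 17$)
$u{\left(q \right)} = -48$
$\frac{u{\left(v \right)}}{2888} = - \frac{48}{2888} = \left(-48\right) \frac{1}{2888} = - \frac{6}{361}$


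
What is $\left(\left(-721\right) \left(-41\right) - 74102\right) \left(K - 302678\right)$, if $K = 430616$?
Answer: $-5698486458$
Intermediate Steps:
$\left(\left(-721\right) \left(-41\right) - 74102\right) \left(K - 302678\right) = \left(\left(-721\right) \left(-41\right) - 74102\right) \left(430616 - 302678\right) = \left(29561 - 74102\right) 127938 = \left(-44541\right) 127938 = -5698486458$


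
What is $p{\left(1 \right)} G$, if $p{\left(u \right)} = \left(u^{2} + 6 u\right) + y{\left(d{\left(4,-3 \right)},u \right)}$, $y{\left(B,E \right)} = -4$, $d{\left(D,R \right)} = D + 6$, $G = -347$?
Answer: $-1041$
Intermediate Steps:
$d{\left(D,R \right)} = 6 + D$
$p{\left(u \right)} = -4 + u^{2} + 6 u$ ($p{\left(u \right)} = \left(u^{2} + 6 u\right) - 4 = -4 + u^{2} + 6 u$)
$p{\left(1 \right)} G = \left(-4 + 1^{2} + 6 \cdot 1\right) \left(-347\right) = \left(-4 + 1 + 6\right) \left(-347\right) = 3 \left(-347\right) = -1041$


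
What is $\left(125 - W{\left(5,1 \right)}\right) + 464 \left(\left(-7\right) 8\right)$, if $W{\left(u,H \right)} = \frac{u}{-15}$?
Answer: $- \frac{77576}{3} \approx -25859.0$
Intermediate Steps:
$W{\left(u,H \right)} = - \frac{u}{15}$ ($W{\left(u,H \right)} = u \left(- \frac{1}{15}\right) = - \frac{u}{15}$)
$\left(125 - W{\left(5,1 \right)}\right) + 464 \left(\left(-7\right) 8\right) = \left(125 - \left(- \frac{1}{15}\right) 5\right) + 464 \left(\left(-7\right) 8\right) = \left(125 - - \frac{1}{3}\right) + 464 \left(-56\right) = \left(125 + \frac{1}{3}\right) - 25984 = \frac{376}{3} - 25984 = - \frac{77576}{3}$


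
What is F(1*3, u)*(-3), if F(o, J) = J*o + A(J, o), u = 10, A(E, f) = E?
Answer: -120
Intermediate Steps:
F(o, J) = J + J*o (F(o, J) = J*o + J = J + J*o)
F(1*3, u)*(-3) = (10*(1 + 1*3))*(-3) = (10*(1 + 3))*(-3) = (10*4)*(-3) = 40*(-3) = -120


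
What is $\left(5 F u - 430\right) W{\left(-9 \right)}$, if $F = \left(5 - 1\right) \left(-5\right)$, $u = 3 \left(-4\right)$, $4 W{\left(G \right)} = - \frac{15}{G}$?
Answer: $\frac{1925}{6} \approx 320.83$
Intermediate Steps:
$W{\left(G \right)} = - \frac{15}{4 G}$ ($W{\left(G \right)} = \frac{\left(-15\right) \frac{1}{G}}{4} = - \frac{15}{4 G}$)
$u = -12$
$F = -20$ ($F = 4 \left(-5\right) = -20$)
$\left(5 F u - 430\right) W{\left(-9 \right)} = \left(5 \left(-20\right) \left(-12\right) - 430\right) \left(- \frac{15}{4 \left(-9\right)}\right) = \left(\left(-100\right) \left(-12\right) - 430\right) \left(\left(- \frac{15}{4}\right) \left(- \frac{1}{9}\right)\right) = \left(1200 - 430\right) \frac{5}{12} = 770 \cdot \frac{5}{12} = \frac{1925}{6}$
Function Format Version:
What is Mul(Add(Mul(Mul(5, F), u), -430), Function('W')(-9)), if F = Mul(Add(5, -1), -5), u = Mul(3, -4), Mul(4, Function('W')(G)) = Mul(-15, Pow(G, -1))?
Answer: Rational(1925, 6) ≈ 320.83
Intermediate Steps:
Function('W')(G) = Mul(Rational(-15, 4), Pow(G, -1)) (Function('W')(G) = Mul(Rational(1, 4), Mul(-15, Pow(G, -1))) = Mul(Rational(-15, 4), Pow(G, -1)))
u = -12
F = -20 (F = Mul(4, -5) = -20)
Mul(Add(Mul(Mul(5, F), u), -430), Function('W')(-9)) = Mul(Add(Mul(Mul(5, -20), -12), -430), Mul(Rational(-15, 4), Pow(-9, -1))) = Mul(Add(Mul(-100, -12), -430), Mul(Rational(-15, 4), Rational(-1, 9))) = Mul(Add(1200, -430), Rational(5, 12)) = Mul(770, Rational(5, 12)) = Rational(1925, 6)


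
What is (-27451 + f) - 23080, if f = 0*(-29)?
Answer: -50531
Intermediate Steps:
f = 0
(-27451 + f) - 23080 = (-27451 + 0) - 23080 = -27451 - 23080 = -50531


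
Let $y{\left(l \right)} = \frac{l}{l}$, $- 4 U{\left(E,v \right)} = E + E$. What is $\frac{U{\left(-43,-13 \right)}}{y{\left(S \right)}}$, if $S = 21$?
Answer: $\frac{43}{2} \approx 21.5$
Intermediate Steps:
$U{\left(E,v \right)} = - \frac{E}{2}$ ($U{\left(E,v \right)} = - \frac{E + E}{4} = - \frac{2 E}{4} = - \frac{E}{2}$)
$y{\left(l \right)} = 1$
$\frac{U{\left(-43,-13 \right)}}{y{\left(S \right)}} = \frac{\left(- \frac{1}{2}\right) \left(-43\right)}{1} = \frac{43}{2} \cdot 1 = \frac{43}{2}$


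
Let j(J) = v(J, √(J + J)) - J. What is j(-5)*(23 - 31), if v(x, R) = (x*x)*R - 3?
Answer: -16 - 200*I*√10 ≈ -16.0 - 632.46*I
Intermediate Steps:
v(x, R) = -3 + R*x² (v(x, R) = x²*R - 3 = R*x² - 3 = -3 + R*x²)
j(J) = -3 - J + √2*J^(5/2) (j(J) = (-3 + √(J + J)*J²) - J = (-3 + √(2*J)*J²) - J = (-3 + (√2*√J)*J²) - J = (-3 + √2*J^(5/2)) - J = -3 - J + √2*J^(5/2))
j(-5)*(23 - 31) = (-3 - 1*(-5) + √2*(-5)^(5/2))*(23 - 31) = (-3 + 5 + √2*(25*I*√5))*(-8) = (-3 + 5 + 25*I*√10)*(-8) = (2 + 25*I*√10)*(-8) = -16 - 200*I*√10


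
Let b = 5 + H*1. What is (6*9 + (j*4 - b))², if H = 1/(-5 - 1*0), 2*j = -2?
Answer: 51076/25 ≈ 2043.0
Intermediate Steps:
j = -1 (j = (½)*(-2) = -1)
H = -⅕ (H = 1/(-5 + 0) = 1/(-5) = -⅕ ≈ -0.20000)
b = 24/5 (b = 5 - ⅕*1 = 5 - ⅕ = 24/5 ≈ 4.8000)
(6*9 + (j*4 - b))² = (6*9 + (-1*4 - 1*24/5))² = (54 + (-4 - 24/5))² = (54 - 44/5)² = (226/5)² = 51076/25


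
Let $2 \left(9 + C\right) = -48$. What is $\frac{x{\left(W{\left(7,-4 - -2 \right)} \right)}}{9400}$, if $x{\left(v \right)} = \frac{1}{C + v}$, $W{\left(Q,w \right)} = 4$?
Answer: $- \frac{1}{272600} \approx -3.6684 \cdot 10^{-6}$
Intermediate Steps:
$C = -33$ ($C = -9 + \frac{1}{2} \left(-48\right) = -9 - 24 = -33$)
$x{\left(v \right)} = \frac{1}{-33 + v}$
$\frac{x{\left(W{\left(7,-4 - -2 \right)} \right)}}{9400} = \frac{1}{\left(-33 + 4\right) 9400} = \frac{1}{-29} \cdot \frac{1}{9400} = \left(- \frac{1}{29}\right) \frac{1}{9400} = - \frac{1}{272600}$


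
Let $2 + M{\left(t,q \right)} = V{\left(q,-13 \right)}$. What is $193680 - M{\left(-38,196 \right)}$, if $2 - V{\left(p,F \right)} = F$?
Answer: $193667$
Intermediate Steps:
$V{\left(p,F \right)} = 2 - F$
$M{\left(t,q \right)} = 13$ ($M{\left(t,q \right)} = -2 + \left(2 - -13\right) = -2 + \left(2 + 13\right) = -2 + 15 = 13$)
$193680 - M{\left(-38,196 \right)} = 193680 - 13 = 193667$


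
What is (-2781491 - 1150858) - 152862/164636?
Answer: -323703181413/82318 ≈ -3.9323e+6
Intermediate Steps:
(-2781491 - 1150858) - 152862/164636 = -3932349 - 152862*1/164636 = -3932349 - 76431/82318 = -323703181413/82318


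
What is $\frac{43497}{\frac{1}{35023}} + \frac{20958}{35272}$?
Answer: $\frac{26866601831595}{17636} \approx 1.5234 \cdot 10^{9}$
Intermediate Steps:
$\frac{43497}{\frac{1}{35023}} + \frac{20958}{35272} = 43497 \frac{1}{\frac{1}{35023}} + 20958 \cdot \frac{1}{35272} = 43497 \cdot 35023 + \frac{10479}{17636} = 1523395431 + \frac{10479}{17636} = \frac{26866601831595}{17636}$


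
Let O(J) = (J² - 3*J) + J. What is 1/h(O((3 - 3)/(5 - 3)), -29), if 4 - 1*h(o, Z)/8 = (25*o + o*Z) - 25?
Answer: 1/232 ≈ 0.0043103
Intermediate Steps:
O(J) = J² - 2*J
h(o, Z) = 232 - 200*o - 8*Z*o (h(o, Z) = 32 - 8*((25*o + o*Z) - 25) = 32 - 8*((25*o + Z*o) - 25) = 32 - 8*(-25 + 25*o + Z*o) = 32 + (200 - 200*o - 8*Z*o) = 232 - 200*o - 8*Z*o)
1/h(O((3 - 3)/(5 - 3)), -29) = 1/(232 - 200*(3 - 3)/(5 - 3)*(-2 + (3 - 3)/(5 - 3)) - 8*(-29)*((3 - 3)/(5 - 3))*(-2 + (3 - 3)/(5 - 3))) = 1/(232 - 200*0/2*(-2 + 0/2) - 8*(-29)*(0/2)*(-2 + 0/2)) = 1/(232 - 200*0*(½)*(-2 + 0*(½)) - 8*(-29)*(0*(½))*(-2 + 0*(½))) = 1/(232 - 0*(-2 + 0) - 8*(-29)*0*(-2 + 0)) = 1/(232 - 0*(-2) - 8*(-29)*0*(-2)) = 1/(232 - 200*0 - 8*(-29)*0) = 1/(232 + 0 + 0) = 1/232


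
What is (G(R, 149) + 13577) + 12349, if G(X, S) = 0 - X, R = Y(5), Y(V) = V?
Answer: 25921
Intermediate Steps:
R = 5
G(X, S) = -X
(G(R, 149) + 13577) + 12349 = (-1*5 + 13577) + 12349 = (-5 + 13577) + 12349 = 13572 + 12349 = 25921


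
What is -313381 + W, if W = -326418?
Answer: -639799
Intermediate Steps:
-313381 + W = -313381 - 326418 = -639799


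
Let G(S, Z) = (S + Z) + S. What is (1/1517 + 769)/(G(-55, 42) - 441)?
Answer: -1166574/772153 ≈ -1.5108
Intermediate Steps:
G(S, Z) = Z + 2*S
(1/1517 + 769)/(G(-55, 42) - 441) = (1/1517 + 769)/((42 + 2*(-55)) - 441) = (1/1517 + 769)/((42 - 110) - 441) = 1166574/(1517*(-68 - 441)) = (1166574/1517)/(-509) = (1166574/1517)*(-1/509) = -1166574/772153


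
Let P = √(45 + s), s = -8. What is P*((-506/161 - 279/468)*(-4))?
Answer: 1361*√37/91 ≈ 90.974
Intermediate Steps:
P = √37 (P = √(45 - 8) = √37 ≈ 6.0828)
P*((-506/161 - 279/468)*(-4)) = √37*((-506/161 - 279/468)*(-4)) = √37*((-506*1/161 - 279*1/468)*(-4)) = √37*((-22/7 - 31/52)*(-4)) = √37*(-1361/364*(-4)) = √37*(1361/91) = 1361*√37/91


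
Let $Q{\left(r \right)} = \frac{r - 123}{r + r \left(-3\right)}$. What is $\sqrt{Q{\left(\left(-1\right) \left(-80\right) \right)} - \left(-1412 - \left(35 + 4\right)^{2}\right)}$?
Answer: $\frac{3 \sqrt{521470}}{40} \approx 54.16$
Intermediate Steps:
$Q{\left(r \right)} = - \frac{-123 + r}{2 r}$ ($Q{\left(r \right)} = \frac{-123 + r}{r - 3 r} = \frac{-123 + r}{\left(-2\right) r} = \left(-123 + r\right) \left(- \frac{1}{2 r}\right) = - \frac{-123 + r}{2 r}$)
$\sqrt{Q{\left(\left(-1\right) \left(-80\right) \right)} - \left(-1412 - \left(35 + 4\right)^{2}\right)} = \sqrt{\frac{123 - \left(-1\right) \left(-80\right)}{2 \left(\left(-1\right) \left(-80\right)\right)} - \left(-1412 - \left(35 + 4\right)^{2}\right)} = \sqrt{\frac{123 - 80}{2 \cdot 80} + \left(39^{2} + 1412\right)} = \sqrt{\frac{1}{2} \cdot \frac{1}{80} \left(123 - 80\right) + \left(1521 + 1412\right)} = \sqrt{\frac{1}{2} \cdot \frac{1}{80} \cdot 43 + 2933} = \sqrt{\frac{43}{160} + 2933} = \sqrt{\frac{469323}{160}} = \frac{3 \sqrt{521470}}{40}$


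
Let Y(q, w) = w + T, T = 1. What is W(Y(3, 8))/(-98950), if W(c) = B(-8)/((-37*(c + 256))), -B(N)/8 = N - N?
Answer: 0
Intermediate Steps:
Y(q, w) = 1 + w (Y(q, w) = w + 1 = 1 + w)
B(N) = 0 (B(N) = -8*(N - N) = -8*0 = 0)
W(c) = 0 (W(c) = 0/((-37*(c + 256))) = 0/((-37*(256 + c))) = 0/(-9472 - 37*c) = 0)
W(Y(3, 8))/(-98950) = 0/(-98950) = 0*(-1/98950) = 0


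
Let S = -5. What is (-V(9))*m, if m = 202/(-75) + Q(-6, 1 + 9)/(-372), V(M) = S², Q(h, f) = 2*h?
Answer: 6187/93 ≈ 66.527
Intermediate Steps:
V(M) = 25 (V(M) = (-5)² = 25)
m = -6187/2325 (m = 202/(-75) + (2*(-6))/(-372) = 202*(-1/75) - 12*(-1/372) = -202/75 + 1/31 = -6187/2325 ≈ -2.6611)
(-V(9))*m = -1*25*(-6187/2325) = -25*(-6187/2325) = 6187/93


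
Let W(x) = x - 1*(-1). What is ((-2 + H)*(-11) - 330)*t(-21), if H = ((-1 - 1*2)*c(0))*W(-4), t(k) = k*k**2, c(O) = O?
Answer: 2852388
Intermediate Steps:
W(x) = 1 + x (W(x) = x + 1 = 1 + x)
t(k) = k**3
H = 0 (H = ((-1 - 1*2)*0)*(1 - 4) = ((-1 - 2)*0)*(-3) = -3*0*(-3) = 0*(-3) = 0)
((-2 + H)*(-11) - 330)*t(-21) = ((-2 + 0)*(-11) - 330)*(-21)**3 = (-2*(-11) - 330)*(-9261) = (22 - 330)*(-9261) = -308*(-9261) = 2852388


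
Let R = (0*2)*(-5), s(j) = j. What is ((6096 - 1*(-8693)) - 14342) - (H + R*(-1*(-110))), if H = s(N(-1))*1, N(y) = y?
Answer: 448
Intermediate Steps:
R = 0 (R = 0*(-5) = 0)
H = -1 (H = -1*1 = -1)
((6096 - 1*(-8693)) - 14342) - (H + R*(-1*(-110))) = ((6096 - 1*(-8693)) - 14342) - (-1 + 0*(-1*(-110))) = ((6096 + 8693) - 14342) - (-1 + 0*110) = (14789 - 14342) - (-1 + 0) = 447 - 1*(-1) = 447 + 1 = 448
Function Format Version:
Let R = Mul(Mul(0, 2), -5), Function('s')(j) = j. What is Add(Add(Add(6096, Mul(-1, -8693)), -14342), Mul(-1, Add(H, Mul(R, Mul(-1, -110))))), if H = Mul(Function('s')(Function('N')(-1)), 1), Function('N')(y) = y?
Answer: 448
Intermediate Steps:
R = 0 (R = Mul(0, -5) = 0)
H = -1 (H = Mul(-1, 1) = -1)
Add(Add(Add(6096, Mul(-1, -8693)), -14342), Mul(-1, Add(H, Mul(R, Mul(-1, -110))))) = Add(Add(Add(6096, Mul(-1, -8693)), -14342), Mul(-1, Add(-1, Mul(0, Mul(-1, -110))))) = Add(Add(Add(6096, 8693), -14342), Mul(-1, Add(-1, Mul(0, 110)))) = Add(Add(14789, -14342), Mul(-1, Add(-1, 0))) = Add(447, Mul(-1, -1)) = Add(447, 1) = 448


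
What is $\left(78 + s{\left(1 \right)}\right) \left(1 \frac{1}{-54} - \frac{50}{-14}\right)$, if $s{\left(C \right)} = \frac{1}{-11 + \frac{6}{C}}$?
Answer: $\frac{522427}{1890} \approx 276.42$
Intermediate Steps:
$\left(78 + s{\left(1 \right)}\right) \left(1 \frac{1}{-54} - \frac{50}{-14}\right) = \left(78 - 1 \frac{1}{-6 + 11 \cdot 1}\right) \left(1 \frac{1}{-54} - \frac{50}{-14}\right) = \left(78 - 1 \frac{1}{-6 + 11}\right) \left(1 \left(- \frac{1}{54}\right) - - \frac{25}{7}\right) = \left(78 - 1 \cdot \frac{1}{5}\right) \left(- \frac{1}{54} + \frac{25}{7}\right) = \left(78 - 1 \cdot \frac{1}{5}\right) \frac{1343}{378} = \left(78 - \frac{1}{5}\right) \frac{1343}{378} = \frac{389}{5} \cdot \frac{1343}{378} = \frac{522427}{1890}$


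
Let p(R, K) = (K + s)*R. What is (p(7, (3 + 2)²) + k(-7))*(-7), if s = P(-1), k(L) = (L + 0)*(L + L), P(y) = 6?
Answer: -2205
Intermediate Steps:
k(L) = 2*L² (k(L) = L*(2*L) = 2*L²)
s = 6
p(R, K) = R*(6 + K) (p(R, K) = (K + 6)*R = (6 + K)*R = R*(6 + K))
(p(7, (3 + 2)²) + k(-7))*(-7) = (7*(6 + (3 + 2)²) + 2*(-7)²)*(-7) = (7*(6 + 5²) + 2*49)*(-7) = (7*(6 + 25) + 98)*(-7) = (7*31 + 98)*(-7) = (217 + 98)*(-7) = 315*(-7) = -2205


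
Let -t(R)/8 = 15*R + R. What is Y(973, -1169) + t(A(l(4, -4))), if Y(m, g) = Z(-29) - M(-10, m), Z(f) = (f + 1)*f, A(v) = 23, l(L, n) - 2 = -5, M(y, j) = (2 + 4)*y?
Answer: -2072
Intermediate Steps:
M(y, j) = 6*y
l(L, n) = -3 (l(L, n) = 2 - 5 = -3)
t(R) = -128*R (t(R) = -8*(15*R + R) = -128*R)
Z(f) = f*(1 + f) (Z(f) = (1 + f)*f = f*(1 + f))
Y(m, g) = 872 (Y(m, g) = -29*(1 - 29) - 6*(-10) = -29*(-28) - 1*(-60) = 812 + 60 = 872)
Y(973, -1169) + t(A(l(4, -4))) = 872 - 128*23 = 872 - 2944 = -2072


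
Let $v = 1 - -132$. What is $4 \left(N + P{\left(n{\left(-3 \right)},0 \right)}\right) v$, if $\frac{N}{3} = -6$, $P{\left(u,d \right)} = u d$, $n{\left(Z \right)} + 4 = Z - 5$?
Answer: $-9576$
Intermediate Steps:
$v = 133$ ($v = 1 + 132 = 133$)
$n{\left(Z \right)} = -9 + Z$ ($n{\left(Z \right)} = -4 + \left(Z - 5\right) = -4 + \left(-5 + Z\right) = -9 + Z$)
$P{\left(u,d \right)} = d u$
$N = -18$ ($N = 3 \left(-6\right) = -18$)
$4 \left(N + P{\left(n{\left(-3 \right)},0 \right)}\right) v = 4 \left(-18 + 0 \left(-9 - 3\right)\right) 133 = 4 \left(-18 + 0 \left(-12\right)\right) 133 = 4 \left(-18 + 0\right) 133 = 4 \left(-18\right) 133 = \left(-72\right) 133 = -9576$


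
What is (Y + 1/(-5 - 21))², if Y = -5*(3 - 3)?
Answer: 1/676 ≈ 0.0014793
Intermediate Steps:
Y = 0 (Y = -5*0 = 0)
(Y + 1/(-5 - 21))² = (0 + 1/(-5 - 21))² = (0 + 1/(-26))² = (0 - 1/26)² = (-1/26)² = 1/676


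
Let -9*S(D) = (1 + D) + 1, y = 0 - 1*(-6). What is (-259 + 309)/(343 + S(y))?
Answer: 450/3079 ≈ 0.14615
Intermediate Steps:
y = 6 (y = 0 + 6 = 6)
S(D) = -2/9 - D/9 (S(D) = -((1 + D) + 1)/9 = -(2 + D)/9 = -2/9 - D/9)
(-259 + 309)/(343 + S(y)) = (-259 + 309)/(343 + (-2/9 - ⅑*6)) = 50/(343 + (-2/9 - ⅔)) = 50/(343 - 8/9) = 50/(3079/9) = 50*(9/3079) = 450/3079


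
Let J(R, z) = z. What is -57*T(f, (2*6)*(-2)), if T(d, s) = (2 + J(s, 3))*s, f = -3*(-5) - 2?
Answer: 6840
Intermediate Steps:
f = 13 (f = 15 - 2 = 13)
T(d, s) = 5*s (T(d, s) = (2 + 3)*s = 5*s)
-57*T(f, (2*6)*(-2)) = -285*(2*6)*(-2) = -285*12*(-2) = -285*(-24) = -57*(-120) = 6840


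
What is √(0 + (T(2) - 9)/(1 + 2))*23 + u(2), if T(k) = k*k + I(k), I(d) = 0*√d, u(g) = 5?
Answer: 5 + 23*I*√15/3 ≈ 5.0 + 29.693*I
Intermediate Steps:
I(d) = 0
T(k) = k² (T(k) = k*k + 0 = k² + 0 = k²)
√(0 + (T(2) - 9)/(1 + 2))*23 + u(2) = √(0 + (2² - 9)/(1 + 2))*23 + 5 = √(0 + (4 - 9)/3)*23 + 5 = √(0 - 5*⅓)*23 + 5 = √(0 - 5/3)*23 + 5 = √(-5/3)*23 + 5 = (I*√15/3)*23 + 5 = 23*I*√15/3 + 5 = 5 + 23*I*√15/3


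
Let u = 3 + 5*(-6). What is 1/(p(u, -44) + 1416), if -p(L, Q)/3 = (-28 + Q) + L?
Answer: 1/1713 ≈ 0.00058377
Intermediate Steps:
u = -27 (u = 3 - 30 = -27)
p(L, Q) = 84 - 3*L - 3*Q (p(L, Q) = -3*((-28 + Q) + L) = -3*(-28 + L + Q) = 84 - 3*L - 3*Q)
1/(p(u, -44) + 1416) = 1/((84 - 3*(-27) - 3*(-44)) + 1416) = 1/((84 + 81 + 132) + 1416) = 1/(297 + 1416) = 1/1713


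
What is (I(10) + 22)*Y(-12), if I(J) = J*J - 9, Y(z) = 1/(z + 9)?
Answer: -113/3 ≈ -37.667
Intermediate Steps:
Y(z) = 1/(9 + z)
I(J) = -9 + J² (I(J) = J² - 9 = -9 + J²)
(I(10) + 22)*Y(-12) = ((-9 + 10²) + 22)/(9 - 12) = ((-9 + 100) + 22)/(-3) = (91 + 22)*(-⅓) = 113*(-⅓) = -113/3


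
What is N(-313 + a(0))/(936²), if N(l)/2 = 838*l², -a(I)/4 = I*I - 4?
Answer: 456291/2704 ≈ 168.75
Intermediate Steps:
a(I) = 16 - 4*I² (a(I) = -4*(I*I - 4) = -4*(I² - 4) = -4*(-4 + I²) = 16 - 4*I²)
N(l) = 1676*l² (N(l) = 2*(838*l²) = 1676*l²)
N(-313 + a(0))/(936²) = (1676*(-313 + (16 - 4*0²))²)/(936²) = (1676*(-313 + (16 - 4*0))²)/876096 = (1676*(-313 + (16 + 0))²)*(1/876096) = (1676*(-313 + 16)²)*(1/876096) = (1676*(-297)²)*(1/876096) = (1676*88209)*(1/876096) = 147838284*(1/876096) = 456291/2704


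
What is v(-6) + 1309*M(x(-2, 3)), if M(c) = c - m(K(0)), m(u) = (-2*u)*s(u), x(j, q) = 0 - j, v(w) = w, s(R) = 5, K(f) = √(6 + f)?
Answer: 2612 + 13090*√6 ≈ 34676.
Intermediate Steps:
x(j, q) = -j
m(u) = -10*u (m(u) = -2*u*5 = -10*u)
M(c) = c + 10*√6 (M(c) = c - (-10)*√(6 + 0) = c - (-10)*√6 = c + 10*√6)
v(-6) + 1309*M(x(-2, 3)) = -6 + 1309*(-1*(-2) + 10*√6) = -6 + 1309*(2 + 10*√6) = -6 + (2618 + 13090*√6) = 2612 + 13090*√6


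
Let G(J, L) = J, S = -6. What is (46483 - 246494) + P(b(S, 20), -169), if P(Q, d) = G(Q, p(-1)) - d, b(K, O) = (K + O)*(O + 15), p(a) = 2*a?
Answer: -199352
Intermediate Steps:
b(K, O) = (15 + O)*(K + O) (b(K, O) = (K + O)*(15 + O) = (15 + O)*(K + O))
P(Q, d) = Q - d
(46483 - 246494) + P(b(S, 20), -169) = (46483 - 246494) + ((20² + 15*(-6) + 15*20 - 6*20) - 1*(-169)) = -200011 + ((400 - 90 + 300 - 120) + 169) = -200011 + (490 + 169) = -200011 + 659 = -199352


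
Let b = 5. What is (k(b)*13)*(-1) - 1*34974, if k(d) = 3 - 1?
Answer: -35000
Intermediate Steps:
k(d) = 2
(k(b)*13)*(-1) - 1*34974 = (2*13)*(-1) - 1*34974 = 26*(-1) - 34974 = -26 - 34974 = -35000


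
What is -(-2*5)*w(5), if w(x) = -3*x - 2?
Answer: -170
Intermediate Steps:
w(x) = -2 - 3*x
-(-2*5)*w(5) = -(-2*5)*(-2 - 3*5) = -(-10)*(-2 - 15) = -(-10)*(-17) = -1*170 = -170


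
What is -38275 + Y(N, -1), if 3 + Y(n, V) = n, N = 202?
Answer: -38076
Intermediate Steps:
Y(n, V) = -3 + n
-38275 + Y(N, -1) = -38275 + (-3 + 202) = -38275 + 199 = -38076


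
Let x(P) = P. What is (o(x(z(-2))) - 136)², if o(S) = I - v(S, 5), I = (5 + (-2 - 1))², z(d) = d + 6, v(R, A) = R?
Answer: 18496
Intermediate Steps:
z(d) = 6 + d
I = 4 (I = (5 - 3)² = 2² = 4)
o(S) = 4 - S
(o(x(z(-2))) - 136)² = ((4 - (6 - 2)) - 136)² = ((4 - 1*4) - 136)² = ((4 - 4) - 136)² = (0 - 136)² = (-136)² = 18496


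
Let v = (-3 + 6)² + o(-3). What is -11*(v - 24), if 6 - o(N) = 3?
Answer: 132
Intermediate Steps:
o(N) = 3 (o(N) = 6 - 1*3 = 6 - 3 = 3)
v = 12 (v = (-3 + 6)² + 3 = 3² + 3 = 9 + 3 = 12)
-11*(v - 24) = -11*(12 - 24) = -11*(-12) = 132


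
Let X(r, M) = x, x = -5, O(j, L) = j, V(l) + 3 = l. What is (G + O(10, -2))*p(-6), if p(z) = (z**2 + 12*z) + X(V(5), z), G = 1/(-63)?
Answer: -25789/63 ≈ -409.35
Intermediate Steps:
V(l) = -3 + l
G = -1/63 ≈ -0.015873
X(r, M) = -5
p(z) = -5 + z**2 + 12*z (p(z) = (z**2 + 12*z) - 5 = -5 + z**2 + 12*z)
(G + O(10, -2))*p(-6) = (-1/63 + 10)*(-5 + (-6)**2 + 12*(-6)) = 629*(-5 + 36 - 72)/63 = (629/63)*(-41) = -25789/63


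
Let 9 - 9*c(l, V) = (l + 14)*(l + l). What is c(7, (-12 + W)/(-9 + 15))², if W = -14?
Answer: 9025/9 ≈ 1002.8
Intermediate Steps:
c(l, V) = 1 - 2*l*(14 + l)/9 (c(l, V) = 1 - (l + 14)*(l + l)/9 = 1 - (14 + l)*2*l/9 = 1 - 2*l*(14 + l)/9)
c(7, (-12 + W)/(-9 + 15))² = (1 - 28/9*7 - 2/9*7²)² = (1 - 196/9 - 2/9*49)² = (1 - 196/9 - 98/9)² = (-95/3)² = 9025/9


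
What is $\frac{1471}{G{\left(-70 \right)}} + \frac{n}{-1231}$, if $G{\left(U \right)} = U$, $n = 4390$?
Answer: $- \frac{2118101}{86170} \approx -24.581$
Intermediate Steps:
$\frac{1471}{G{\left(-70 \right)}} + \frac{n}{-1231} = \frac{1471}{-70} + \frac{4390}{-1231} = 1471 \left(- \frac{1}{70}\right) + 4390 \left(- \frac{1}{1231}\right) = - \frac{1471}{70} - \frac{4390}{1231} = - \frac{2118101}{86170}$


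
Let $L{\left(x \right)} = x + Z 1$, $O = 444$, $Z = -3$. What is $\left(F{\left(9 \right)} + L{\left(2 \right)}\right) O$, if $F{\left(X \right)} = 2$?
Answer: $444$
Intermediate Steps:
$L{\left(x \right)} = -3 + x$ ($L{\left(x \right)} = x - 3 = -3 + x$)
$\left(F{\left(9 \right)} + L{\left(2 \right)}\right) O = \left(2 + \left(-3 + 2\right)\right) 444 = \left(2 - 1\right) 444 = 1 \cdot 444 = 444$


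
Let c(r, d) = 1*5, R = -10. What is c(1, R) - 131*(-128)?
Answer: 16773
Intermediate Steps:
c(r, d) = 5
c(1, R) - 131*(-128) = 5 - 131*(-128) = 5 + 16768 = 16773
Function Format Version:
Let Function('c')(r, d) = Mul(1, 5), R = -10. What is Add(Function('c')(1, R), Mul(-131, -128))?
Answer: 16773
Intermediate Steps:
Function('c')(r, d) = 5
Add(Function('c')(1, R), Mul(-131, -128)) = Add(5, Mul(-131, -128)) = Add(5, 16768) = 16773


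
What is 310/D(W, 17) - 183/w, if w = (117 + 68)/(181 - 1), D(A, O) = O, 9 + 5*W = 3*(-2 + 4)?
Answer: -100526/629 ≈ -159.82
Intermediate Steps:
W = -⅗ (W = -9/5 + (3*(-2 + 4))/5 = -9/5 + (3*2)/5 = -9/5 + (⅕)*6 = -9/5 + 6/5 = -⅗ ≈ -0.60000)
w = 37/36 (w = 185/180 = 185*(1/180) = 37/36 ≈ 1.0278)
310/D(W, 17) - 183/w = 310/17 - 183/37/36 = 310*(1/17) - 183*36/37 = 310/17 - 6588/37 = -100526/629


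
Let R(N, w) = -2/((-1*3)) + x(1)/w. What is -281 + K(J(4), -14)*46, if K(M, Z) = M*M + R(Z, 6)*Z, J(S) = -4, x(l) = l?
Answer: -245/3 ≈ -81.667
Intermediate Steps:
R(N, w) = ⅔ + 1/w (R(N, w) = -2/((-1*3)) + 1/w = -2/(-3) + 1/w = -2*(-⅓) + 1/w = ⅔ + 1/w)
K(M, Z) = M² + 5*Z/6 (K(M, Z) = M*M + (⅔ + 1/6)*Z = M² + (⅔ + ⅙)*Z = M² + 5*Z/6)
-281 + K(J(4), -14)*46 = -281 + ((-4)² + (⅚)*(-14))*46 = -281 + (16 - 35/3)*46 = -281 + (13/3)*46 = -281 + 598/3 = -245/3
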